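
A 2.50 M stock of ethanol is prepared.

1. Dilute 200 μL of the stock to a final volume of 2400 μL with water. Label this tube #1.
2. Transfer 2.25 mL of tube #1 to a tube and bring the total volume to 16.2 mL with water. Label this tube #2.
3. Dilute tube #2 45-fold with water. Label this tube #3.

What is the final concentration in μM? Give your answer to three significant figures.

Step 1: 200 μL brought to 2400 μL → factor 2400/200 = 12
Step 2: 2.25 mL brought to 16.2 mL → factor 16.2/2.25 = 7.2
Step 3: 45-fold → factor 45
Overall dilution factor = 12 × 7.2 × 45 = 3888
Final = 2.50 M / 3888 = 0.0006430 M = 643 μM

643 μM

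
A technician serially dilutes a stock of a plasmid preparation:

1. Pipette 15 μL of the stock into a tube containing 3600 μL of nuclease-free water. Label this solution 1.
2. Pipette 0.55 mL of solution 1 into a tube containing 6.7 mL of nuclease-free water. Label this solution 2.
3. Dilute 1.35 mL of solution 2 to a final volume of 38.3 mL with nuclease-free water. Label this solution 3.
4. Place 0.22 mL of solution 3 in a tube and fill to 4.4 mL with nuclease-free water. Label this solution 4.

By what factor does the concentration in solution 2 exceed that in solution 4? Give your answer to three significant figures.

567

Step 1: 15 μL + 3600 μL = 3615 μL total → factor 3615/15 = 241
Step 2: 0.55 mL + 6.7 mL = 7.25 mL total → factor 7.25/0.55 = 13.182
Step 3: 1.35 mL brought to 38.3 mL → factor 38.3/1.35 = 28.37
Step 4: 0.22 mL brought to 4.4 mL → factor 4.4/0.22 = 20
Dilution factor to solution 2 = 3176.8; to solution 4 = 1.8026 × 10^6
[solution 2]/[solution 4] = (factor to solution 4)/(factor to solution 2) = 1.8026 × 10^6/3176.8 = 567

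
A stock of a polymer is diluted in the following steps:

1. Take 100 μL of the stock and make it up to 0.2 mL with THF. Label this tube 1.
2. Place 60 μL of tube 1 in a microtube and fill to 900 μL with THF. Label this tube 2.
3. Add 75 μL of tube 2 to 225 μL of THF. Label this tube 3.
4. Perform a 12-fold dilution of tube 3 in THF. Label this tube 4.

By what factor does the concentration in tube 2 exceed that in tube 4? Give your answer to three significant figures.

48.0

Step 1: 100 μL brought to 0.2 mL → factor 200/100 = 2
Step 2: 60 μL brought to 900 μL → factor 900/60 = 15
Step 3: 75 μL + 225 μL = 300 μL total → factor 300/75 = 4
Step 4: 12-fold → factor 12
Dilution factor to tube 2 = 30; to tube 4 = 1440
[tube 2]/[tube 4] = (factor to tube 4)/(factor to tube 2) = 1440/30 = 48.0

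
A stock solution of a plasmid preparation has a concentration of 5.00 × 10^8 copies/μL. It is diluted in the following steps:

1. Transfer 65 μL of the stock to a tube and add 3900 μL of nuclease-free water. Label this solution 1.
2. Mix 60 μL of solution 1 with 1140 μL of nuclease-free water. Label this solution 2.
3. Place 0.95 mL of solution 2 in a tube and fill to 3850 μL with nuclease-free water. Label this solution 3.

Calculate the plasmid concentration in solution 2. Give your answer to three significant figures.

Step 1: 65 μL + 3900 μL = 3965 μL total → factor 3965/65 = 61
Step 2: 60 μL + 1140 μL = 1200 μL total → factor 1200/60 = 20
Dilution factor through solution 2 = 61 × 20 = 1220
[solution 2] = 5.00 × 10^8 copies/μL / 1220 = 4.10 × 10^5 copies/μL

4.10 × 10^5 copies/μL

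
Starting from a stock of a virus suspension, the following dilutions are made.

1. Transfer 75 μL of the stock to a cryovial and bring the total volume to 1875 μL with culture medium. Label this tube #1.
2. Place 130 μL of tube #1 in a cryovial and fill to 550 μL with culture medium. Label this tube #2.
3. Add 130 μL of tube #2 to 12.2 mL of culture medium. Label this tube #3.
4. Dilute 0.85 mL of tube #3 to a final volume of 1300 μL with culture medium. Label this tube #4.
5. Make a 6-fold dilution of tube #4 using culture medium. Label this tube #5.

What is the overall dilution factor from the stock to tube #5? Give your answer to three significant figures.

9.21 × 10^4

Step 1: 75 μL brought to 1875 μL → factor 1875/75 = 25
Step 2: 130 μL brought to 550 μL → factor 550/130 = 4.2308
Step 3: 130 μL + 12.2 mL = 12330 μL total → factor 12330/130 = 94.846
Step 4: 0.85 mL brought to 1300 μL → factor 1.3/0.85 = 1.5294
Step 5: 6-fold → factor 6
Overall dilution factor = 25 × 4.2308 × 94.846 × 1.5294 × 6 = 92057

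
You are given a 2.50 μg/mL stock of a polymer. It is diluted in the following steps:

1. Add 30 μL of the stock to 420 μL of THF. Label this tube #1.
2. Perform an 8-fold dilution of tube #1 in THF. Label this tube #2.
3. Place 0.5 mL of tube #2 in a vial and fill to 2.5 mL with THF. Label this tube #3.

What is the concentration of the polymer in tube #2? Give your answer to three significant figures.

0.0208 μg/mL

Step 1: 30 μL + 420 μL = 450 μL total → factor 450/30 = 15
Step 2: 8-fold → factor 8
Dilution factor through tube #2 = 15 × 8 = 120
[tube #2] = 2.50 μg/mL / 120 = 0.0208 μg/mL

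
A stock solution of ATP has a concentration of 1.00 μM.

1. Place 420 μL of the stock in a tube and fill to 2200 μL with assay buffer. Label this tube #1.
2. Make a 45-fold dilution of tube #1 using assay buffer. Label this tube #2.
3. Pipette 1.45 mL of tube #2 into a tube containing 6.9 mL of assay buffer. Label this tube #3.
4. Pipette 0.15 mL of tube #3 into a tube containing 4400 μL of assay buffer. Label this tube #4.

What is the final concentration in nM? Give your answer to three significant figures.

0.0243 nM

Step 1: 420 μL brought to 2200 μL → factor 2200/420 = 5.2381
Step 2: 45-fold → factor 45
Step 3: 1.45 mL + 6.9 mL = 8.35 mL total → factor 8.35/1.45 = 5.7586
Step 4: 0.15 mL + 4400 μL = 4.55 mL total → factor 4.55/0.15 = 30.333
Overall dilution factor = 5.2381 × 45 × 5.7586 × 30.333 = 41174
Final = 1.00 μM / 41174 = 2.429 × 10^-5 μM = 0.0243 nM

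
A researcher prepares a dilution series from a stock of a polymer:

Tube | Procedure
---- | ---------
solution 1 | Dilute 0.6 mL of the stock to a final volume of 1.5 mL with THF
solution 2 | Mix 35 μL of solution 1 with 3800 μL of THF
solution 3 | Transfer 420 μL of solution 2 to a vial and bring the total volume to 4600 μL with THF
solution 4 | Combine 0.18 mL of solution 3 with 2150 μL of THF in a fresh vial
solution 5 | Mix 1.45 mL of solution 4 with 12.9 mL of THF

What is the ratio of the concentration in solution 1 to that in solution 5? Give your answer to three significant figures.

1.54 × 10^5

Step 1: 0.6 mL brought to 1.5 mL → factor 1.5/0.6 = 2.5
Step 2: 35 μL + 3800 μL = 3835 μL total → factor 3835/35 = 109.57
Step 3: 420 μL brought to 4600 μL → factor 4600/420 = 10.952
Step 4: 0.18 mL + 2150 μL = 2.33 mL total → factor 2.33/0.18 = 12.944
Step 5: 1.45 mL + 12.9 mL = 14.35 mL total → factor 14.35/1.45 = 9.8966
Dilution factor to solution 1 = 2.5; to solution 5 = 3.8434 × 10^5
[solution 1]/[solution 5] = (factor to solution 5)/(factor to solution 1) = 3.8434 × 10^5/2.5 = 1.54 × 10^5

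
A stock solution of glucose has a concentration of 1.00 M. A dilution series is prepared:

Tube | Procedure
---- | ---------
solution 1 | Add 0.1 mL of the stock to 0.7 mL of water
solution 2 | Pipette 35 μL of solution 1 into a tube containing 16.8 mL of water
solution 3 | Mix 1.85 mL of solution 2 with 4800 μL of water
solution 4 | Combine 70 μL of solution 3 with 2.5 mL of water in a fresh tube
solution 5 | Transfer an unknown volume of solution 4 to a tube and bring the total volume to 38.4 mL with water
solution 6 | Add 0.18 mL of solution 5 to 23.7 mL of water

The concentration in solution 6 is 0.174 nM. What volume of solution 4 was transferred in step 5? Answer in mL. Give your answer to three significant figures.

Step 1: 0.1 mL + 0.7 mL = 0.8 mL total → factor 0.8/0.1 = 8
Step 2: 35 μL + 16.8 mL = 16835 μL total → factor 16835/35 = 481
Step 3: 1.85 mL + 4800 μL = 6.65 mL total → factor 6.65/1.85 = 3.5946
Step 4: 70 μL + 2.5 mL = 2570 μL total → factor 2570/70 = 36.714
Step 5: v brought to 38.4 mL → factor = 38.4 mL/v
Step 6: 0.18 mL + 23.7 mL = 23.88 mL total → factor 23.88/0.18 = 132.67
Product of known-step factors = 6.7372 × 10^7
Overall factor = 1.00 M / (0.174 nM) = 5.7471 × 10^9
Step-5 factor = 5.7471 × 10^9 / 6.7372 × 10^7 = 85.304
v = 38.4 mL / 85.304 = 0.450 mL

0.450 mL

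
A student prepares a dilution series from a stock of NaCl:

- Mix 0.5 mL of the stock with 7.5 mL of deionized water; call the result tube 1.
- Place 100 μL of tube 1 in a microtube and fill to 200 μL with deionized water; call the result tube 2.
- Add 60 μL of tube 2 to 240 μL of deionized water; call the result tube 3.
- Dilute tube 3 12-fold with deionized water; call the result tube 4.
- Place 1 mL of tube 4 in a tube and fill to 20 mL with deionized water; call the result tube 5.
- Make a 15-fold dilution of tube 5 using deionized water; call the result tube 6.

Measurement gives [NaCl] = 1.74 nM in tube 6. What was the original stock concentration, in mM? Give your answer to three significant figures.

Step 1: 0.5 mL + 7.5 mL = 8 mL total → factor 8/0.5 = 16
Step 2: 100 μL brought to 200 μL → factor 200/100 = 2
Step 3: 60 μL + 240 μL = 300 μL total → factor 300/60 = 5
Step 4: 12-fold → factor 12
Step 5: 1 mL brought to 20 mL → factor 20/1 = 20
Step 6: 15-fold → factor 15
Overall dilution factor = 16 × 2 × 5 × 12 × 20 × 15 = 5.76 × 10^5
Stock = 1.74 nM × 5.76 × 10^5 = 1.002 × 10^6 nM = 1.00 mM

1.00 mM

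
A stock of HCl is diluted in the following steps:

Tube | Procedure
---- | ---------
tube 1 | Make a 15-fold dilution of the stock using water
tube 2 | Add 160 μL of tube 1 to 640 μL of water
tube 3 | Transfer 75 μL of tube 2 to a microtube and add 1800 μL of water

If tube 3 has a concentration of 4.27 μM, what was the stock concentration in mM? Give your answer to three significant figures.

8.01 mM

Step 1: 15-fold → factor 15
Step 2: 160 μL + 640 μL = 800 μL total → factor 800/160 = 5
Step 3: 75 μL + 1800 μL = 1875 μL total → factor 1875/75 = 25
Overall dilution factor = 15 × 5 × 25 = 1875
Stock = 4.27 μM × 1875 = 8006 μM = 8.01 mM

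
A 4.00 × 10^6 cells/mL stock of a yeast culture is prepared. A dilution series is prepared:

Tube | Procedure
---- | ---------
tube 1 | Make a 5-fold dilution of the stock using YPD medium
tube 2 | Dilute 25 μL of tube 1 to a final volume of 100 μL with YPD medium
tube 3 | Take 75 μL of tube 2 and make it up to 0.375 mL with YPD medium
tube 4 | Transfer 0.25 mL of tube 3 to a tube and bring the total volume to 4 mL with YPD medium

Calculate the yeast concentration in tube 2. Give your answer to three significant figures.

2.00 × 10^5 cells/mL

Step 1: 5-fold → factor 5
Step 2: 25 μL brought to 100 μL → factor 100/25 = 4
Dilution factor through tube 2 = 5 × 4 = 20
[tube 2] = 4.00 × 10^6 cells/mL / 20 = 2.00 × 10^5 cells/mL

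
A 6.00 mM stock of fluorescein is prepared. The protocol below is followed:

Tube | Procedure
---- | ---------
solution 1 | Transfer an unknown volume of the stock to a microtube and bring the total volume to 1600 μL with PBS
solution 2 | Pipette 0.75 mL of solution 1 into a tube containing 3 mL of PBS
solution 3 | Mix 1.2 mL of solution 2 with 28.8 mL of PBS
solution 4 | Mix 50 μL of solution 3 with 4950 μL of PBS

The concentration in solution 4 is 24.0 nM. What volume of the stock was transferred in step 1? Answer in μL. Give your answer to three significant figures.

Step 1: v brought to 1600 μL → factor = 1600 μL/v
Step 2: 0.75 mL + 3 mL = 3.75 mL total → factor 3.75/0.75 = 5
Step 3: 1.2 mL + 28.8 mL = 30 mL total → factor 30/1.2 = 25
Step 4: 50 μL + 4950 μL = 5000 μL total → factor 5000/50 = 100
Product of known-step factors = 12500
Overall factor = 6.00 mM / (24.0 nM) = 2.5 × 10^5
Step-1 factor = 2.5 × 10^5 / 12500 = 20
v = 1600 μL / 20 = 80.0 μL

80.0 μL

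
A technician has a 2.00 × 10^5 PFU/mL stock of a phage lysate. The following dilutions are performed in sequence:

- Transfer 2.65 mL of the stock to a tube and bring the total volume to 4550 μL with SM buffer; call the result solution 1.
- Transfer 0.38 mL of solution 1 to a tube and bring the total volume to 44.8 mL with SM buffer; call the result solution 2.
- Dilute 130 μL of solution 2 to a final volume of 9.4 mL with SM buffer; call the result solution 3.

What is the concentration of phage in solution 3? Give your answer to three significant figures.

13.7 PFU/mL

Step 1: 2.65 mL brought to 4550 μL → factor 4.55/2.65 = 1.717
Step 2: 0.38 mL brought to 44.8 mL → factor 44.8/0.38 = 117.89
Step 3: 130 μL brought to 9.4 mL → factor 9400/130 = 72.308
Overall dilution factor = 1.717 × 117.89 × 72.308 = 14637
Final = 2.00 × 10^5 PFU/mL / 14637 = 13.7 PFU/mL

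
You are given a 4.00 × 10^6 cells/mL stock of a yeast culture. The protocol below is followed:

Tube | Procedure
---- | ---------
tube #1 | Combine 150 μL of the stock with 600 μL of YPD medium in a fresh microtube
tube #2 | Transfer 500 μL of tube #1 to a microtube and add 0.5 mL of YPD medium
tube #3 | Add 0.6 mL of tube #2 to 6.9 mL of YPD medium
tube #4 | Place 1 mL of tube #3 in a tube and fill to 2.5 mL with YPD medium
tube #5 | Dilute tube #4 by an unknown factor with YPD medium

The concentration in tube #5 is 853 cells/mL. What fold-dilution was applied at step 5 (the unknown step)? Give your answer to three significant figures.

Step 1: 150 μL + 600 μL = 750 μL total → factor 750/150 = 5
Step 2: 500 μL + 0.5 mL = 1000 μL total → factor 1000/500 = 2
Step 3: 0.6 mL + 6.9 mL = 7.5 mL total → factor 7.5/0.6 = 12.5
Step 4: 1 mL brought to 2.5 mL → factor 2.5/1 = 2.5
Step 5: unknown factor x
Product of known-step factors = 312.5
Overall factor = 4.00 × 10^6 cells/mL / (853 cells/mL) = 4689.3
x = 4689.3 / 312.5 = 15.0

15.0-fold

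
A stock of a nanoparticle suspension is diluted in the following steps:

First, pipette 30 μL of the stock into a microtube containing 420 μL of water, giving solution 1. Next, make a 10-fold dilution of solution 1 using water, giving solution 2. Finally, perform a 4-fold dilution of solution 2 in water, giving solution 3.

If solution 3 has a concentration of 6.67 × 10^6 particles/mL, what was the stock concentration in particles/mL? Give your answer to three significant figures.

4.00 × 10^9 particles/mL

Step 1: 30 μL + 420 μL = 450 μL total → factor 450/30 = 15
Step 2: 10-fold → factor 10
Step 3: 4-fold → factor 4
Overall dilution factor = 15 × 10 × 4 = 600
Stock = 6.67 × 10^6 particles/mL × 600 = 4.00 × 10^9 particles/mL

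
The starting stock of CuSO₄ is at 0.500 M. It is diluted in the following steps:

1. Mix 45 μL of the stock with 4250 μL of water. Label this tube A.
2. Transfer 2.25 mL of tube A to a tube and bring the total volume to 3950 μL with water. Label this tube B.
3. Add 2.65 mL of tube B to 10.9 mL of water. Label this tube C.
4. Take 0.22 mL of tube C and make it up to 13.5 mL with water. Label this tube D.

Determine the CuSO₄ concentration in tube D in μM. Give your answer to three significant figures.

Step 1: 45 μL + 4250 μL = 4295 μL total → factor 4295/45 = 95.444
Step 2: 2.25 mL brought to 3950 μL → factor 3.95/2.25 = 1.7556
Step 3: 2.65 mL + 10.9 mL = 13.55 mL total → factor 13.55/2.65 = 5.1132
Step 4: 0.22 mL brought to 13.5 mL → factor 13.5/0.22 = 61.364
Overall dilution factor = 95.444 × 1.7556 × 5.1132 × 61.364 = 52574
Final = 0.500 M / 52574 = 9.510 × 10^-6 M = 9.51 μM

9.51 μM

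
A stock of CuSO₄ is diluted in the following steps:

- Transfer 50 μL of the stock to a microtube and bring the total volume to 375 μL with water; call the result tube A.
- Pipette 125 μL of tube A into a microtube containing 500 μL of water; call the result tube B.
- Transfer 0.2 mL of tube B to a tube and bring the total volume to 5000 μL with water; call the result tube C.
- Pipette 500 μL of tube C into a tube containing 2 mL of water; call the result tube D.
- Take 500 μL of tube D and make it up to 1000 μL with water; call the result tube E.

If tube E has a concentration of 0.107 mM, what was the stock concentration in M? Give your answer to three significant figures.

1.00 M

Step 1: 50 μL brought to 375 μL → factor 375/50 = 7.5
Step 2: 125 μL + 500 μL = 625 μL total → factor 625/125 = 5
Step 3: 0.2 mL brought to 5000 μL → factor 5/0.2 = 25
Step 4: 500 μL + 2 mL = 2500 μL total → factor 2500/500 = 5
Step 5: 500 μL brought to 1000 μL → factor 1000/500 = 2
Overall dilution factor = 7.5 × 5 × 25 × 5 × 2 = 9375
Stock = 0.107 mM × 9375 = 1003 mM = 1.00 M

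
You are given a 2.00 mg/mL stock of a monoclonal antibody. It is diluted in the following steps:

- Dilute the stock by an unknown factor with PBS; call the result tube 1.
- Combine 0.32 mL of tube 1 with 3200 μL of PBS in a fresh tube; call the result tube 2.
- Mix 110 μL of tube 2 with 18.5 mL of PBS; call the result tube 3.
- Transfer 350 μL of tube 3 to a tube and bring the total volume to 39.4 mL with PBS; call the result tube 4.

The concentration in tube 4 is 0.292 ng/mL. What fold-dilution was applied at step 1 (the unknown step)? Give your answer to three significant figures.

32.7-fold

Step 1: unknown factor x
Step 2: 0.32 mL + 3200 μL = 3.52 mL total → factor 3.52/0.32 = 11
Step 3: 110 μL + 18.5 mL = 18610 μL total → factor 18610/110 = 169.18
Step 4: 350 μL brought to 39.4 mL → factor 39400/350 = 112.57
Product of known-step factors = 2.095 × 10^5
Overall factor = 2.00 mg/mL / (0.292 ng/mL) = 6.8493 × 10^6
x = 6.8493 × 10^6 / 2.095 × 10^5 = 32.7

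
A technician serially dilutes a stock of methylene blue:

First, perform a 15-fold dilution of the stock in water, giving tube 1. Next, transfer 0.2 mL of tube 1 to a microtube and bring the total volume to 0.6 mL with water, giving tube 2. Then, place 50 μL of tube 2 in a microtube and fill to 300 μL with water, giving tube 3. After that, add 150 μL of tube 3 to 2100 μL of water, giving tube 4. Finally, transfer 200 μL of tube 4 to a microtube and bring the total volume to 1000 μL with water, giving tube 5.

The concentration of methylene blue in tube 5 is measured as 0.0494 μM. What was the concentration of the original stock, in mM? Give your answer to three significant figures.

1.00 mM

Step 1: 15-fold → factor 15
Step 2: 0.2 mL brought to 0.6 mL → factor 0.6/0.2 = 3
Step 3: 50 μL brought to 300 μL → factor 300/50 = 6
Step 4: 150 μL + 2100 μL = 2250 μL total → factor 2250/150 = 15
Step 5: 200 μL brought to 1000 μL → factor 1000/200 = 5
Overall dilution factor = 15 × 3 × 6 × 15 × 5 = 20250
Stock = 0.0494 μM × 20250 = 1000 μM = 1.00 mM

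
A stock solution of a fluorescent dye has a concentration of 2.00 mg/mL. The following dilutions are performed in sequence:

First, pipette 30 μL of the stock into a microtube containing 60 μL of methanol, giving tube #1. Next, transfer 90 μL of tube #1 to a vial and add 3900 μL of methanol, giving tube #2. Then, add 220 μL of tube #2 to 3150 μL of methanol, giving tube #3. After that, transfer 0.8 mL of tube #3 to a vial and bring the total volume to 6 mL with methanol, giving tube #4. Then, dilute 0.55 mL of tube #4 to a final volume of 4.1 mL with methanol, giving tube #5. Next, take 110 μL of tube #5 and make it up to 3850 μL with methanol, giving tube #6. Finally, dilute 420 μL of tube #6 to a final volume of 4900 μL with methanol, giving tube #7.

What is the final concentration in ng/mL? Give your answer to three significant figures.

0.0430 ng/mL

Step 1: 30 μL + 60 μL = 90 μL total → factor 90/30 = 3
Step 2: 90 μL + 3900 μL = 3990 μL total → factor 3990/90 = 44.333
Step 3: 220 μL + 3150 μL = 3370 μL total → factor 3370/220 = 15.318
Step 4: 0.8 mL brought to 6 mL → factor 6/0.8 = 7.5
Step 5: 0.55 mL brought to 4.1 mL → factor 4.1/0.55 = 7.4545
Step 6: 110 μL brought to 3850 μL → factor 3850/110 = 35
Step 7: 420 μL brought to 4900 μL → factor 4900/420 = 11.667
Overall dilution factor = 3 × 44.333 × 15.318 × 7.5 × 7.4545 × 35 × 11.667 = 4.6511 × 10^7
Final = 2.00 mg/mL / 4.6511 × 10^7 = 4.300 × 10^-8 mg/mL = 0.0430 ng/mL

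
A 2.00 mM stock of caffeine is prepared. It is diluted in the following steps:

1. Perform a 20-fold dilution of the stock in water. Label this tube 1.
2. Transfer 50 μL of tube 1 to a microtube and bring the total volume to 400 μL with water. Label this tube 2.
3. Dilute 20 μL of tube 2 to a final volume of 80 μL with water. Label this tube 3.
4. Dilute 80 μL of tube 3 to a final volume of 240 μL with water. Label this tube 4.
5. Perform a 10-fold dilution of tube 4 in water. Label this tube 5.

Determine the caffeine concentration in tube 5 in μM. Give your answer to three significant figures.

Step 1: 20-fold → factor 20
Step 2: 50 μL brought to 400 μL → factor 400/50 = 8
Step 3: 20 μL brought to 80 μL → factor 80/20 = 4
Step 4: 80 μL brought to 240 μL → factor 240/80 = 3
Step 5: 10-fold → factor 10
Overall dilution factor = 20 × 8 × 4 × 3 × 10 = 19200
Final = 2.00 mM / 19200 = 0.0001042 mM = 0.104 μM

0.104 μM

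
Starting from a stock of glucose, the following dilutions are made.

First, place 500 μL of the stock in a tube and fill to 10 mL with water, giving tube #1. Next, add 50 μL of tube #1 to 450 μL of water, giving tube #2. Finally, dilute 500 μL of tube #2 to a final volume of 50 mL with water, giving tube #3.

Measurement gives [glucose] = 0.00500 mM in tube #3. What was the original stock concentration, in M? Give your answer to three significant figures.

Step 1: 500 μL brought to 10 mL → factor 10000/500 = 20
Step 2: 50 μL + 450 μL = 500 μL total → factor 500/50 = 10
Step 3: 500 μL brought to 50 mL → factor 50000/500 = 100
Overall dilution factor = 20 × 10 × 100 = 20000
Stock = 0.00500 mM × 20000 = 100.0 mM = 0.100 M

0.100 M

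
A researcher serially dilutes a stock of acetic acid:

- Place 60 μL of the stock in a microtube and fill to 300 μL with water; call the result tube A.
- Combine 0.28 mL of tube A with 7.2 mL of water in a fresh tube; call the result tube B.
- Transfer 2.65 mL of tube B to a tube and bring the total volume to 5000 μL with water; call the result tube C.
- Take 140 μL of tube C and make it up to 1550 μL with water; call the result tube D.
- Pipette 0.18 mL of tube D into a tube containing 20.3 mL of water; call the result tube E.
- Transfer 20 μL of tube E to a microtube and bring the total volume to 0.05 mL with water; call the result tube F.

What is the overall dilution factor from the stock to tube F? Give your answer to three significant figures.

7.94 × 10^5

Step 1: 60 μL brought to 300 μL → factor 300/60 = 5
Step 2: 0.28 mL + 7.2 mL = 7.48 mL total → factor 7.48/0.28 = 26.714
Step 3: 2.65 mL brought to 5000 μL → factor 5/2.65 = 1.8868
Step 4: 140 μL brought to 1550 μL → factor 1550/140 = 11.071
Step 5: 0.18 mL + 20.3 mL = 20.48 mL total → factor 20.48/0.18 = 113.78
Step 6: 20 μL brought to 0.05 mL → factor 50/20 = 2.5
Overall dilution factor = 5 × 26.714 × 1.8868 × 11.071 × 113.78 × 2.5 = 7.9367 × 10^5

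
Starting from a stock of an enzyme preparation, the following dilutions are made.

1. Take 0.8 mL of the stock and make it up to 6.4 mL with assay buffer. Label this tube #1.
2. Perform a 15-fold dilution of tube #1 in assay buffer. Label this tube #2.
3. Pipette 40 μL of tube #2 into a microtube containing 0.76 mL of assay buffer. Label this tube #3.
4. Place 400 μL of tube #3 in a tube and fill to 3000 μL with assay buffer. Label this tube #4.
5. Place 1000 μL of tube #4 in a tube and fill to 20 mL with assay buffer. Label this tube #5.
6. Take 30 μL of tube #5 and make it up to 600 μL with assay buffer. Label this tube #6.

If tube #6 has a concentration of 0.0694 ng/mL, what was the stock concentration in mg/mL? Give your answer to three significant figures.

Step 1: 0.8 mL brought to 6.4 mL → factor 6.4/0.8 = 8
Step 2: 15-fold → factor 15
Step 3: 40 μL + 0.76 mL = 800 μL total → factor 800/40 = 20
Step 4: 400 μL brought to 3000 μL → factor 3000/400 = 7.5
Step 5: 1000 μL brought to 20 mL → factor 20000/1000 = 20
Step 6: 30 μL brought to 600 μL → factor 600/30 = 20
Overall dilution factor = 8 × 15 × 20 × 7.5 × 20 × 20 = 7.2 × 10^6
Stock = 0.0694 ng/mL × 7.2 × 10^6 = 4.997 × 10^5 ng/mL = 0.500 mg/mL

0.500 mg/mL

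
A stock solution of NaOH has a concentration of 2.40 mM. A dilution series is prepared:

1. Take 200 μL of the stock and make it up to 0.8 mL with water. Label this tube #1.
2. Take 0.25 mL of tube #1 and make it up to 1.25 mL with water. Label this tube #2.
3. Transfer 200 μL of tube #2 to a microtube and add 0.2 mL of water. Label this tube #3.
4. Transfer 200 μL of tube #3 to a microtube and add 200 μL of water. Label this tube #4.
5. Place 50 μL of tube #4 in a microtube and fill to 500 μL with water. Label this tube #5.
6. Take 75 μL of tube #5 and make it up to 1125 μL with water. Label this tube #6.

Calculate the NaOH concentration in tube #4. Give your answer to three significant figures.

Step 1: 200 μL brought to 0.8 mL → factor 800/200 = 4
Step 2: 0.25 mL brought to 1.25 mL → factor 1.25/0.25 = 5
Step 3: 200 μL + 0.2 mL = 400 μL total → factor 400/200 = 2
Step 4: 200 μL + 200 μL = 400 μL total → factor 400/200 = 2
Dilution factor through tube #4 = 4 × 5 × 2 × 2 = 80
[tube #4] = 2.40 mM / 80 = 0.0300 mM

0.0300 mM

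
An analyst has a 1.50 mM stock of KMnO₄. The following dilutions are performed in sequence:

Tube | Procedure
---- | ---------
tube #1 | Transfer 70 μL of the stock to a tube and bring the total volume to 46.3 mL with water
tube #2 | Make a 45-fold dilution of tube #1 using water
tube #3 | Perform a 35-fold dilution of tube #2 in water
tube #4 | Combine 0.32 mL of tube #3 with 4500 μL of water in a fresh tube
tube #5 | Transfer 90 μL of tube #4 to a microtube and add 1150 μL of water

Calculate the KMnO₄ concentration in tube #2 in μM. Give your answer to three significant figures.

0.0504 μM

Step 1: 70 μL brought to 46.3 mL → factor 46300/70 = 661.43
Step 2: 45-fold → factor 45
Dilution factor through tube #2 = 661.43 × 45 = 29764
[tube #2] = 1.50 mM / 29764 = 5.040 × 10^-5 mM = 0.0504 μM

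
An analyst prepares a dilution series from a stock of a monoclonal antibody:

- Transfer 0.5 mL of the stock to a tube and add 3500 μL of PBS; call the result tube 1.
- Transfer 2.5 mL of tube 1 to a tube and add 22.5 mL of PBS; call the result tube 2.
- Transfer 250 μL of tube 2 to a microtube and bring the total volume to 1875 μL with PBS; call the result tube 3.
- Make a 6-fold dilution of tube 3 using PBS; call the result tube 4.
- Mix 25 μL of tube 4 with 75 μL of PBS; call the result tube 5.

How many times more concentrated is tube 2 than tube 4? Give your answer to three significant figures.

Step 1: 0.5 mL + 3500 μL = 4 mL total → factor 4/0.5 = 8
Step 2: 2.5 mL + 22.5 mL = 25 mL total → factor 25/2.5 = 10
Step 3: 250 μL brought to 1875 μL → factor 1875/250 = 7.5
Step 4: 6-fold → factor 6
Dilution factor to tube 2 = 80; to tube 4 = 3600
[tube 2]/[tube 4] = (factor to tube 4)/(factor to tube 2) = 3600/80 = 45.0

45.0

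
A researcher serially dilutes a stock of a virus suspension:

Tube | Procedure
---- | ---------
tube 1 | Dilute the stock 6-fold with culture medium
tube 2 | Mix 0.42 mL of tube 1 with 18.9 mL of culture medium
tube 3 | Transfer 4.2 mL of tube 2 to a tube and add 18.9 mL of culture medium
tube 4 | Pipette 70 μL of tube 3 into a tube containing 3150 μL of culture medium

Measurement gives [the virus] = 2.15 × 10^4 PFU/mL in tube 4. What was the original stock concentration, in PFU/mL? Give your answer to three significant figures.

Step 1: 6-fold → factor 6
Step 2: 0.42 mL + 18.9 mL = 19.32 mL total → factor 19.32/0.42 = 46
Step 3: 4.2 mL + 18.9 mL = 23.1 mL total → factor 23.1/4.2 = 5.5
Step 4: 70 μL + 3150 μL = 3220 μL total → factor 3220/70 = 46
Overall dilution factor = 6 × 46 × 5.5 × 46 = 69828
Stock = 2.15 × 10^4 PFU/mL × 69828 = 1.50 × 10^9 PFU/mL

1.50 × 10^9 PFU/mL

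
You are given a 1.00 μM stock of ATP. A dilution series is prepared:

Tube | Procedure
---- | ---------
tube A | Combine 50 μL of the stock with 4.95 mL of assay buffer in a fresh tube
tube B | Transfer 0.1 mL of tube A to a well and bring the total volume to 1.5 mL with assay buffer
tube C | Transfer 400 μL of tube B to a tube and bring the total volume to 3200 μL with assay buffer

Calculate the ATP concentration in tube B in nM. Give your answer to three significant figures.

Step 1: 50 μL + 4.95 mL = 5000 μL total → factor 5000/50 = 100
Step 2: 0.1 mL brought to 1.5 mL → factor 1.5/0.1 = 15
Dilution factor through tube B = 100 × 15 = 1500
[tube B] = 1.00 μM / 1500 = 0.0006667 μM = 0.667 nM

0.667 nM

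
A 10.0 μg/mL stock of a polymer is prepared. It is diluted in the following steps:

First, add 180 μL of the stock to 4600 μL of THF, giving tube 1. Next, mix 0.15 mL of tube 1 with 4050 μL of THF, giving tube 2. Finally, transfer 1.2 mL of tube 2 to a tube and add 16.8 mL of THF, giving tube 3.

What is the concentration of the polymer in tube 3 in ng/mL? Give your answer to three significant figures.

0.897 ng/mL

Step 1: 180 μL + 4600 μL = 4780 μL total → factor 4780/180 = 26.556
Step 2: 0.15 mL + 4050 μL = 4.2 mL total → factor 4.2/0.15 = 28
Step 3: 1.2 mL + 16.8 mL = 18 mL total → factor 18/1.2 = 15
Overall dilution factor = 26.556 × 28 × 15 = 11153
Final = 10.0 μg/mL / 11153 = 0.0008966 μg/mL = 0.897 ng/mL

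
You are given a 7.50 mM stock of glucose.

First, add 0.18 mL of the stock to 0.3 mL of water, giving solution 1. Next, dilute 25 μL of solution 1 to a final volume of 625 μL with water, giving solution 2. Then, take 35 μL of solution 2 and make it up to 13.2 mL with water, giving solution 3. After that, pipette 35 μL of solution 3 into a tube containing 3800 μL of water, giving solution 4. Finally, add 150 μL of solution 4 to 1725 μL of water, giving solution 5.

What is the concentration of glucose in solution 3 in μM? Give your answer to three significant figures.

0.298 μM

Step 1: 0.18 mL + 0.3 mL = 0.48 mL total → factor 0.48/0.18 = 2.6667
Step 2: 25 μL brought to 625 μL → factor 625/25 = 25
Step 3: 35 μL brought to 13.2 mL → factor 13200/35 = 377.14
Dilution factor through solution 3 = 2.6667 × 25 × 377.14 = 25143
[solution 3] = 7.50 mM / 25143 = 0.0002983 mM = 0.298 μM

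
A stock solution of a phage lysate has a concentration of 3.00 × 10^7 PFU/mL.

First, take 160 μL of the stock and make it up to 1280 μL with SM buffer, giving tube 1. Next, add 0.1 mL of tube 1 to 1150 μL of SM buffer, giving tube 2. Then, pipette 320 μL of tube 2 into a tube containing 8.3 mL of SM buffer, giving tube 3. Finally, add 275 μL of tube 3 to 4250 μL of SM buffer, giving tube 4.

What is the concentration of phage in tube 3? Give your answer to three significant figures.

1.11 × 10^4 PFU/mL

Step 1: 160 μL brought to 1280 μL → factor 1280/160 = 8
Step 2: 0.1 mL + 1150 μL = 1.25 mL total → factor 1.25/0.1 = 12.5
Step 3: 320 μL + 8.3 mL = 8620 μL total → factor 8620/320 = 26.938
Dilution factor through tube 3 = 8 × 12.5 × 26.938 = 2693.8
[tube 3] = 3.00 × 10^7 PFU/mL / 2693.8 = 1.11 × 10^4 PFU/mL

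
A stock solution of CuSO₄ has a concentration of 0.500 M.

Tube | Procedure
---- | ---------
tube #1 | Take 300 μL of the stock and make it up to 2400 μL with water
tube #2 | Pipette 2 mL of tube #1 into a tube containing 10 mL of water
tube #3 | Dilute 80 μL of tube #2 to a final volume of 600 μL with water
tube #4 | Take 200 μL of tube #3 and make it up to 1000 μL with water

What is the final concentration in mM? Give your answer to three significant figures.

0.278 mM

Step 1: 300 μL brought to 2400 μL → factor 2400/300 = 8
Step 2: 2 mL + 10 mL = 12 mL total → factor 12/2 = 6
Step 3: 80 μL brought to 600 μL → factor 600/80 = 7.5
Step 4: 200 μL brought to 1000 μL → factor 1000/200 = 5
Overall dilution factor = 8 × 6 × 7.5 × 5 = 1800
Final = 0.500 M / 1800 = 0.0002778 M = 0.278 mM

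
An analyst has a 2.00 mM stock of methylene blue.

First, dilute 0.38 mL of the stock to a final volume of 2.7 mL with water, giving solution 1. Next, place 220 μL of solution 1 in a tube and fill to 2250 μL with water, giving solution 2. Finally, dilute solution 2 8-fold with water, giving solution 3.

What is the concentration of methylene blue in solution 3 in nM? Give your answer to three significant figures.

3.44 × 10^3 nM

Step 1: 0.38 mL brought to 2.7 mL → factor 2.7/0.38 = 7.1053
Step 2: 220 μL brought to 2250 μL → factor 2250/220 = 10.227
Step 3: 8-fold → factor 8
Overall dilution factor = 7.1053 × 10.227 × 8 = 581.34
Final = 2.00 mM / 581.34 = 0.003440 mM = 3.44 × 10^3 nM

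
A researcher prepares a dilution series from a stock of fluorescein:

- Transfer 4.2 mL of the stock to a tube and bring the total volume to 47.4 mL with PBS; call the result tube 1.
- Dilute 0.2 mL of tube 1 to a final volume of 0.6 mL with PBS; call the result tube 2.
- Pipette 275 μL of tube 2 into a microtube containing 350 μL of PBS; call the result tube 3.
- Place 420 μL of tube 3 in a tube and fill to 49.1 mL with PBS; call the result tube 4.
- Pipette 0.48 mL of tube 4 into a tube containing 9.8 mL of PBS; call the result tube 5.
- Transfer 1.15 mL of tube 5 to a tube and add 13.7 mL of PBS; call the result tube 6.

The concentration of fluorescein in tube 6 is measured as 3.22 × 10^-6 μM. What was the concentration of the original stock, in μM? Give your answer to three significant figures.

8.01 μM

Step 1: 4.2 mL brought to 47.4 mL → factor 47.4/4.2 = 11.286
Step 2: 0.2 mL brought to 0.6 mL → factor 0.6/0.2 = 3
Step 3: 275 μL + 350 μL = 625 μL total → factor 625/275 = 2.2727
Step 4: 420 μL brought to 49.1 mL → factor 49100/420 = 116.9
Step 5: 0.48 mL + 9.8 mL = 10.28 mL total → factor 10.28/0.48 = 21.417
Step 6: 1.15 mL + 13.7 mL = 14.85 mL total → factor 14.85/1.15 = 12.913
Overall dilution factor = 11.286 × 3 × 2.2727 × 116.9 × 21.417 × 12.913 = 2.4878 × 10^6
Stock = 3.22 × 10^-6 μM × 2.4878 × 10^6 = 8.01 μM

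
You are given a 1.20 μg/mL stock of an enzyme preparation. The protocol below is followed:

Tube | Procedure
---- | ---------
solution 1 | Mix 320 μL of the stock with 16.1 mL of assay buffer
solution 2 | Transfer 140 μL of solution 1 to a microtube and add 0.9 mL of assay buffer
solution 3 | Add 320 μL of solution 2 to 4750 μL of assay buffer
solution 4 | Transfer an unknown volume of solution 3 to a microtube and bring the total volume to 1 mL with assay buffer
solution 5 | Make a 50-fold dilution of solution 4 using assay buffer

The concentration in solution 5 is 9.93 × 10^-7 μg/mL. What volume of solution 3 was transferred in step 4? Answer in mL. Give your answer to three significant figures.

0.250 mL

Step 1: 320 μL + 16.1 mL = 16420 μL total → factor 16420/320 = 51.312
Step 2: 140 μL + 0.9 mL = 1040 μL total → factor 1040/140 = 7.4286
Step 3: 320 μL + 4750 μL = 5070 μL total → factor 5070/320 = 15.844
Step 4: v brought to 1 mL → factor = 1 mL/v
Step 5: 50-fold → factor 50
Product of known-step factors = 3.0196 × 10^5
Overall factor = 1.20 μg/mL / (9.93 × 10^-7 μg/mL) = 1.2085 × 10^6
Step-4 factor = 1.2085 × 10^6 / 3.0196 × 10^5 = 4.002
v = 1 mL / 4.002 = 0.250 mL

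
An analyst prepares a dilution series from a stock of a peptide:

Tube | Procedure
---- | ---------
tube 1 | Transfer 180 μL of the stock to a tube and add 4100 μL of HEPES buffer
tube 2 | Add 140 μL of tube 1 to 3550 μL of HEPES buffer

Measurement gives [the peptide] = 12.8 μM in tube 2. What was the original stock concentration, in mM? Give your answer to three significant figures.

Step 1: 180 μL + 4100 μL = 4280 μL total → factor 4280/180 = 23.778
Step 2: 140 μL + 3550 μL = 3690 μL total → factor 3690/140 = 26.357
Overall dilution factor = 23.778 × 26.357 = 626.71
Stock = 12.8 μM × 626.71 = 8022 μM = 8.02 mM

8.02 mM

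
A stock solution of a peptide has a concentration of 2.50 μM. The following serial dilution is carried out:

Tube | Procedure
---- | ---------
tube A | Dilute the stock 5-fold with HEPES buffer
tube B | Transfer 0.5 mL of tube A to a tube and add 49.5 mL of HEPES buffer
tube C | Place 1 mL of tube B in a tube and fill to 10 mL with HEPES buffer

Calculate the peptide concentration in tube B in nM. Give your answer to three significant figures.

5.00 nM

Step 1: 5-fold → factor 5
Step 2: 0.5 mL + 49.5 mL = 50 mL total → factor 50/0.5 = 100
Dilution factor through tube B = 5 × 100 = 500
[tube B] = 2.50 μM / 500 = 0.005000 μM = 5.00 nM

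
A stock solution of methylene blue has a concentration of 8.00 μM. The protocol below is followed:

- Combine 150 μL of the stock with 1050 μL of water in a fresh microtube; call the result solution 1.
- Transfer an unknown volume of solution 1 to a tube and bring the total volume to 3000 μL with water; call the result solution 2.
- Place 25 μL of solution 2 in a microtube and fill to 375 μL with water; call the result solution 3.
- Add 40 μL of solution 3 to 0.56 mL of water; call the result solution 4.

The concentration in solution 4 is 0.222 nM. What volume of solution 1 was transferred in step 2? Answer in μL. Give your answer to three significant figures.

Step 1: 150 μL + 1050 μL = 1200 μL total → factor 1200/150 = 8
Step 2: v brought to 3000 μL → factor = 3000 μL/v
Step 3: 25 μL brought to 375 μL → factor 375/25 = 15
Step 4: 40 μL + 0.56 mL = 600 μL total → factor 600/40 = 15
Product of known-step factors = 1800
Overall factor = 8.00 μM / (0.222 nM) = 36036
Step-2 factor = 36036 / 1800 = 20.02
v = 3000 μL / 20.02 = 150 μL

150 μL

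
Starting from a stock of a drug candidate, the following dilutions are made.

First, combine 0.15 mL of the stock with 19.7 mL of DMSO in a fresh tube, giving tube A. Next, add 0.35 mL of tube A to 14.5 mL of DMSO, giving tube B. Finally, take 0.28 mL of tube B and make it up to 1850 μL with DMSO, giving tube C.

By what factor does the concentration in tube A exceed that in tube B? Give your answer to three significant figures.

42.4

Step 1: 0.15 mL + 19.7 mL = 19.85 mL total → factor 19.85/0.15 = 132.33
Step 2: 0.35 mL + 14.5 mL = 14.85 mL total → factor 14.85/0.35 = 42.429
Dilution factor to tube A = 132.33; to tube B = 5614.7
[tube A]/[tube B] = (factor to tube B)/(factor to tube A) = 5614.7/132.33 = 42.4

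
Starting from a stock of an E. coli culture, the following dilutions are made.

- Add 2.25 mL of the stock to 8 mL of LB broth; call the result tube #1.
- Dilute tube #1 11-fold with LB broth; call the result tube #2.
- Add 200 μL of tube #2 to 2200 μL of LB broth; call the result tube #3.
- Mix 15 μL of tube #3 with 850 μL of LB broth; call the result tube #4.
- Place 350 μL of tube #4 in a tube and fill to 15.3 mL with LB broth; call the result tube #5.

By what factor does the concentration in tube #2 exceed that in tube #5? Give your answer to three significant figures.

Step 1: 2.25 mL + 8 mL = 10.25 mL total → factor 10.25/2.25 = 4.5556
Step 2: 11-fold → factor 11
Step 3: 200 μL + 2200 μL = 2400 μL total → factor 2400/200 = 12
Step 4: 15 μL + 850 μL = 865 μL total → factor 865/15 = 57.667
Step 5: 350 μL brought to 15.3 mL → factor 15300/350 = 43.714
Dilution factor to tube #2 = 50.111; to tube #5 = 1.5159 × 10^6
[tube #2]/[tube #5] = (factor to tube #5)/(factor to tube #2) = 1.5159 × 10^6/50.111 = 3.03 × 10^4

3.03 × 10^4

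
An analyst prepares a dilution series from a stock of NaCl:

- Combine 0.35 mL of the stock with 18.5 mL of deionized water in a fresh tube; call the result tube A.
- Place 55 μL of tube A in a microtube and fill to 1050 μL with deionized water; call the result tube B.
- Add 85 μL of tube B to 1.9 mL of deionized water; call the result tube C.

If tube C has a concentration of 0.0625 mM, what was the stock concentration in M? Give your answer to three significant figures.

Step 1: 0.35 mL + 18.5 mL = 18.85 mL total → factor 18.85/0.35 = 53.857
Step 2: 55 μL brought to 1050 μL → factor 1050/55 = 19.091
Step 3: 85 μL + 1.9 mL = 1985 μL total → factor 1985/85 = 23.353
Overall dilution factor = 53.857 × 19.091 × 23.353 = 24011
Stock = 0.0625 mM × 24011 = 1501 mM = 1.50 M

1.50 M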